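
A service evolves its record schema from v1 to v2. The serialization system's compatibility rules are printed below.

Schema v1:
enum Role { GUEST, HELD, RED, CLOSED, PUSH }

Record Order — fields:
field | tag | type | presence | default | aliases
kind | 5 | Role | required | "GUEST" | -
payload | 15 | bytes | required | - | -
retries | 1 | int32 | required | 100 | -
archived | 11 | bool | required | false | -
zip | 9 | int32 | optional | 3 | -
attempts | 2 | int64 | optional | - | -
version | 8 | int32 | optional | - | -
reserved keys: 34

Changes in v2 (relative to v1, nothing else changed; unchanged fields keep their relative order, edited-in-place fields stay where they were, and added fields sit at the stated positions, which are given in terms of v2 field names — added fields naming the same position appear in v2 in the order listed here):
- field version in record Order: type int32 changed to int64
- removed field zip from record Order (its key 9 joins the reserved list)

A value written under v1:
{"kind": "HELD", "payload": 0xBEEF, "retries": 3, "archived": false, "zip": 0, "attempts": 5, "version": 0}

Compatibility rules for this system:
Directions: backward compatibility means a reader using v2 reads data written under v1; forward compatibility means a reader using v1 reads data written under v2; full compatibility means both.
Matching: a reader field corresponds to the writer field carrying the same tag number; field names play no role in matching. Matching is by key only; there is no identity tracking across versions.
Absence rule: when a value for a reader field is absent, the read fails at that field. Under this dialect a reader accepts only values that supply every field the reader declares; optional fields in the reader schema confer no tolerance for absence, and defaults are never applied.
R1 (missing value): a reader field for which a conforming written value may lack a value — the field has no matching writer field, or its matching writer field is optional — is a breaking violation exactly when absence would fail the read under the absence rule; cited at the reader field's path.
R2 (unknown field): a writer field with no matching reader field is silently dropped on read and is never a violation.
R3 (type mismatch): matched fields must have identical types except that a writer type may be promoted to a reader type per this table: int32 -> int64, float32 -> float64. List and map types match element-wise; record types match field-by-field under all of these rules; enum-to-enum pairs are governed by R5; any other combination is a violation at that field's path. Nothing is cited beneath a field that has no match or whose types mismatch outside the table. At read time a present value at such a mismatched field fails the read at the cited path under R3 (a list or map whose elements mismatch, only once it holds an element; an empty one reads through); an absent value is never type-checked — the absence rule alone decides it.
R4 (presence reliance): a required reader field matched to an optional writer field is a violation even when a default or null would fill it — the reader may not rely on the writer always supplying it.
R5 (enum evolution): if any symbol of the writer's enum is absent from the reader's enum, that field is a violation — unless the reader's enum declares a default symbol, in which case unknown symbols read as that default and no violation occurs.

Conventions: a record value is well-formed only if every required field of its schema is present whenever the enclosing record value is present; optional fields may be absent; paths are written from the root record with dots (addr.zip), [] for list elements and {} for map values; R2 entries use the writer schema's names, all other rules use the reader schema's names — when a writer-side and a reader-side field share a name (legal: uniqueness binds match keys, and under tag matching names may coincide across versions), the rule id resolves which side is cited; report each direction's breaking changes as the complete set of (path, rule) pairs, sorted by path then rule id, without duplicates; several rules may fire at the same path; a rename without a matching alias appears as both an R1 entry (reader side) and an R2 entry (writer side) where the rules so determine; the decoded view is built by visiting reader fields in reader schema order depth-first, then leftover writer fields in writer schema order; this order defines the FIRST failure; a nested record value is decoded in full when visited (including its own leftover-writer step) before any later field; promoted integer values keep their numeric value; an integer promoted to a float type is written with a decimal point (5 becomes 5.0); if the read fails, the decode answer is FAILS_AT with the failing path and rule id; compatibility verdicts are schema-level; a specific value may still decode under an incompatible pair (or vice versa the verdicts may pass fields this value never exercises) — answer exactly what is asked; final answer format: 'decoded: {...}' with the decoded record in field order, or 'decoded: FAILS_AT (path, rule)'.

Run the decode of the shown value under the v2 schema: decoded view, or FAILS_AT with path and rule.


decoded: {"kind": "HELD", "payload": 0xBEEF, "retries": 3, "archived": false, "attempts": 5, "version": 0}

the writer's type comes first in each Order pair
migrating the Order value to v2:
  kind := "HELD"
  payload := 0xBEEF
  retries := 3
  archived := false
  attempts := 5
  version := 0 (int32 -> int64)
  writer zip: unmatched, discarded
  => decoded: {"kind": "HELD", "payload": 0xBEEF, "retries": 3, "archived": false, "attempts": 5, "version": 0}
remaining Order differences; none change what is asked:
  field version in record Order: type int32 changed to int64 -> changes Order's schema-level verdicts only — the decode of this value is the same


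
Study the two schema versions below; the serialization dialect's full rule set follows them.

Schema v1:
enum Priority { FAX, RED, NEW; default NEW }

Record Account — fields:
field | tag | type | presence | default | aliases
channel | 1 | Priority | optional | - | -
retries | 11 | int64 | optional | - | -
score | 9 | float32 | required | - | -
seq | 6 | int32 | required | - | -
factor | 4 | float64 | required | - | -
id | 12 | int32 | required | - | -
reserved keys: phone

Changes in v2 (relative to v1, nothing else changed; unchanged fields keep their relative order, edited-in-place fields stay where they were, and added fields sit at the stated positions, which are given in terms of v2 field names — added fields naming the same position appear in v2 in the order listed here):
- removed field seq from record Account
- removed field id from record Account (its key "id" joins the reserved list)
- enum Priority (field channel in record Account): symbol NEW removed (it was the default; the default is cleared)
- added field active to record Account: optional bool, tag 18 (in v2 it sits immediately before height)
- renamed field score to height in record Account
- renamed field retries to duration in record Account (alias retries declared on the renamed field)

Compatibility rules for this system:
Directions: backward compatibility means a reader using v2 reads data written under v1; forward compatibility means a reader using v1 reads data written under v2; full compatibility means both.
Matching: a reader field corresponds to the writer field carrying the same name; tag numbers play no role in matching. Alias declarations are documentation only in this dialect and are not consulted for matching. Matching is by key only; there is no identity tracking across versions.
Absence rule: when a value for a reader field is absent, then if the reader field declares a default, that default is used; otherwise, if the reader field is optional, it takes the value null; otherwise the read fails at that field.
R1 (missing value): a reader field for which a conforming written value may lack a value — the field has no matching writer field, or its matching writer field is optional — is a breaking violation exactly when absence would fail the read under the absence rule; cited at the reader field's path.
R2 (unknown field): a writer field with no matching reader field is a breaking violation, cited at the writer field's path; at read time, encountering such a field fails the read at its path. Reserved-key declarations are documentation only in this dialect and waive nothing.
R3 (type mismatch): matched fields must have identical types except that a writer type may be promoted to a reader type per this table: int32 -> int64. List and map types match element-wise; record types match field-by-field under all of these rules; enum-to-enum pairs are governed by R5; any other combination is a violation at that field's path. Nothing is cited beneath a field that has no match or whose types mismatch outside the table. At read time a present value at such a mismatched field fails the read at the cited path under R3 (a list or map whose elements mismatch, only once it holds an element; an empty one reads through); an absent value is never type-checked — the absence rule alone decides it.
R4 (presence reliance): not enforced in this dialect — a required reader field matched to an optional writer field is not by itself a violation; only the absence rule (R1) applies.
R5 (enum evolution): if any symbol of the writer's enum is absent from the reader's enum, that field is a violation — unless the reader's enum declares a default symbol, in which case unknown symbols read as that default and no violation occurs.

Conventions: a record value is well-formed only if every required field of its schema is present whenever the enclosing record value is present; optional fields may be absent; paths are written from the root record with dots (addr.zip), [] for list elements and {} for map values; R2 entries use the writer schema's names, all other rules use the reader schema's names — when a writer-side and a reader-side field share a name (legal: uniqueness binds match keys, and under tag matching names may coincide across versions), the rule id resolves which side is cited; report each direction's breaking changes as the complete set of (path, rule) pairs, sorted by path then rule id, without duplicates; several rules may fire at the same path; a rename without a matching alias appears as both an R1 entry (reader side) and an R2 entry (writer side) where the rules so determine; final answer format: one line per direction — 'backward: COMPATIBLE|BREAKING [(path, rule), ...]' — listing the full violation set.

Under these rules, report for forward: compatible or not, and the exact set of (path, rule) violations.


forward: BREAKING [(active, R2), (duration, R2), (height, R2), (id, R1), (score, R1), (seq, R1)]

each type pair in Account: writer, then reader
forward on Account — v1 reading data written by v2:
  Priority -> Priority, writer optional: channel aligns to channel
  no writer field matches reader retries
  no writer field matches reader score
  no writer field matches reader seq
  float64 -> float64, writer required: factor aligns to factor
  no writer field matches reader id
  writer field duration has no reader counterpart
  writer field active has no reader counterpart
  writer field height has no reader counterpart
  R2 fires at active
  R2 fires at duration
  R2 fires at height
  R1 fires at id
  R1 fires at score
  R1 fires at seq
  => forward: BREAKING (6)
the other Account changes do not affect what is asked:
  enum Priority (field channel in record Account): symbol NEW removed (it was the default; the default is cleared) -> its effect on Account is confined to the backward direction, not asked


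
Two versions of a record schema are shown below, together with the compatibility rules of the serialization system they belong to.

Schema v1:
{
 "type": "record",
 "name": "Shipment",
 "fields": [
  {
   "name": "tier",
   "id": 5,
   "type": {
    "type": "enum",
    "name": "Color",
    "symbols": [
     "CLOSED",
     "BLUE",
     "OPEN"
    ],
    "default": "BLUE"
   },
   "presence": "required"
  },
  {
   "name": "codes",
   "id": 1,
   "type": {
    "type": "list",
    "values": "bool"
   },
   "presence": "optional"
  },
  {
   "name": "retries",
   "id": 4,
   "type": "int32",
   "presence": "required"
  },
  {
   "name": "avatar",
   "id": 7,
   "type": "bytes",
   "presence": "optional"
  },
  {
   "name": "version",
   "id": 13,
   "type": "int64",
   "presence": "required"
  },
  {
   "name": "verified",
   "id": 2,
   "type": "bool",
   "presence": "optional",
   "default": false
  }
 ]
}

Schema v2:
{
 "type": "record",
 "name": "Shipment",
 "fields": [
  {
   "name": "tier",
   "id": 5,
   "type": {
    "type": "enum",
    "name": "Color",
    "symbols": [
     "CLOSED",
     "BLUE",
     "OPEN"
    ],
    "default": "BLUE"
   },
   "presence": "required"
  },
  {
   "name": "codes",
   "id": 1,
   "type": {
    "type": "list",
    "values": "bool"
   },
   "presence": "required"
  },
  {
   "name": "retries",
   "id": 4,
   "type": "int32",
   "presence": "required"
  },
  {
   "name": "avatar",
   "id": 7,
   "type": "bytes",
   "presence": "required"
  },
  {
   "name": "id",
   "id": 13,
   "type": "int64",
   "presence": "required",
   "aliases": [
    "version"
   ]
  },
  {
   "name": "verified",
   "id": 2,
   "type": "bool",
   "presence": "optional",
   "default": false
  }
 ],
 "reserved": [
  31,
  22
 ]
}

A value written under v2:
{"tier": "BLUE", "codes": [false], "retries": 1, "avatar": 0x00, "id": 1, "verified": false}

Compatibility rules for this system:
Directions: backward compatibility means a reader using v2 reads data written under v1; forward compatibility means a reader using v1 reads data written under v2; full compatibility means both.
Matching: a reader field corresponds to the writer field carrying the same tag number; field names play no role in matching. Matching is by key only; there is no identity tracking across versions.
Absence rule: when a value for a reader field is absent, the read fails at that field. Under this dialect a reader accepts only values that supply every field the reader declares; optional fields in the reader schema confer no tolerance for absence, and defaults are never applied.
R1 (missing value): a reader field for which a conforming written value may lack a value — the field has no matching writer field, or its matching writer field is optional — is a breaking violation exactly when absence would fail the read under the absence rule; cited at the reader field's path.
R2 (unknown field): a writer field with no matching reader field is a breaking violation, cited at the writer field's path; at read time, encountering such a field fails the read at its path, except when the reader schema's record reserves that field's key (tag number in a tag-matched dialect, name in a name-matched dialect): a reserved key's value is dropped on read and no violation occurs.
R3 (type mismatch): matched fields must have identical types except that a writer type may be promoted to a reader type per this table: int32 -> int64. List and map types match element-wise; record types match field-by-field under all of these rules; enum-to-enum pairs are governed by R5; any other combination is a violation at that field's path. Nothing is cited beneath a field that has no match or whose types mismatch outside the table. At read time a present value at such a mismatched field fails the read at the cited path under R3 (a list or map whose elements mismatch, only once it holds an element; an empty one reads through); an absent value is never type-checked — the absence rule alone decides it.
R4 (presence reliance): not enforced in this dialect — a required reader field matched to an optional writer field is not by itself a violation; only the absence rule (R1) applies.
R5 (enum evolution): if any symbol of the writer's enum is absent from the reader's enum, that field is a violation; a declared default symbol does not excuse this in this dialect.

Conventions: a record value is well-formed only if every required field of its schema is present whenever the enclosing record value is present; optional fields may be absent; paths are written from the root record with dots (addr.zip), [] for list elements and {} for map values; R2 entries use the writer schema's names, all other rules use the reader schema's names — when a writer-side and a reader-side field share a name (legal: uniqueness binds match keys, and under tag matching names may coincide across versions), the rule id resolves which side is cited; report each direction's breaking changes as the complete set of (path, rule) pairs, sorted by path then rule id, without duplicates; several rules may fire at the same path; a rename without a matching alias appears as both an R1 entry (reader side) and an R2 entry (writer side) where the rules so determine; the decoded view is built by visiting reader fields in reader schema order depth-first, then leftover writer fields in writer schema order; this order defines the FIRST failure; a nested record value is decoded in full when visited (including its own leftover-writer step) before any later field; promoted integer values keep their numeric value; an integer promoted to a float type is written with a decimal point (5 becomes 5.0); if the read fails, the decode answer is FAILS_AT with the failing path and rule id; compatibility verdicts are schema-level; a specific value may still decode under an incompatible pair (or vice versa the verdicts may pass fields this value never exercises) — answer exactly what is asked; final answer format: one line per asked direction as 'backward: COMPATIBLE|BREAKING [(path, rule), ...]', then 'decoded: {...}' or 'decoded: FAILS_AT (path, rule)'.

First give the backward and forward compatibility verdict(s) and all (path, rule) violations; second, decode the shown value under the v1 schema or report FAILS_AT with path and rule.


in Shipment below, arrows point writer -> reader
backward pass over Shipment, reader schema v2, writer schema v1:
  tier: paired with writer tier (Color -> Color; writer required)
  codes: paired with writer codes (list<bool> -> list<bool>; writer optional)
  retries: paired with writer retries (int32 -> int32; writer required)
  avatar: paired with writer avatar (bytes -> bytes; writer optional)
  id: paired with writer version (int64 -> int64; writer required)
  verified: paired with writer verified (bool -> bool; writer optional)
  R1 fires at avatar
  R1 fires at codes
  R1 fires at verified
  => backward: BREAKING (3)
forward pass over Shipment, reader schema v1, writer schema v2:
  tier: paired with writer tier (Color -> Color; writer required)
  codes: paired with writer codes (list<bool> -> list<bool>; writer required)
  retries: paired with writer retries (int32 -> int32; writer required)
  avatar: paired with writer avatar (bytes -> bytes; writer required)
  version: paired with writer id (int64 -> int64; writer required)
  verified: paired with writer verified (bool -> bool; writer optional)
  R1 fires at verified
  => forward: BREAKING (1)
migrating the Shipment value to v1:
  tier := "BLUE"
  codes := [false]
  retries := 1
  avatar := 0x00
  version := 1 (from writer id)
  verified := false
  => decoded: {"tier": "BLUE", "codes": [false], "retries": 1, "avatar": 0x00, "version": 1, "verified": false}

backward: BREAKING [(avatar, R1), (codes, R1), (verified, R1)]; forward: BREAKING [(verified, R1)]; decoded: {"tier": "BLUE", "codes": [false], "retries": 1, "avatar": 0x00, "version": 1, "verified": false}


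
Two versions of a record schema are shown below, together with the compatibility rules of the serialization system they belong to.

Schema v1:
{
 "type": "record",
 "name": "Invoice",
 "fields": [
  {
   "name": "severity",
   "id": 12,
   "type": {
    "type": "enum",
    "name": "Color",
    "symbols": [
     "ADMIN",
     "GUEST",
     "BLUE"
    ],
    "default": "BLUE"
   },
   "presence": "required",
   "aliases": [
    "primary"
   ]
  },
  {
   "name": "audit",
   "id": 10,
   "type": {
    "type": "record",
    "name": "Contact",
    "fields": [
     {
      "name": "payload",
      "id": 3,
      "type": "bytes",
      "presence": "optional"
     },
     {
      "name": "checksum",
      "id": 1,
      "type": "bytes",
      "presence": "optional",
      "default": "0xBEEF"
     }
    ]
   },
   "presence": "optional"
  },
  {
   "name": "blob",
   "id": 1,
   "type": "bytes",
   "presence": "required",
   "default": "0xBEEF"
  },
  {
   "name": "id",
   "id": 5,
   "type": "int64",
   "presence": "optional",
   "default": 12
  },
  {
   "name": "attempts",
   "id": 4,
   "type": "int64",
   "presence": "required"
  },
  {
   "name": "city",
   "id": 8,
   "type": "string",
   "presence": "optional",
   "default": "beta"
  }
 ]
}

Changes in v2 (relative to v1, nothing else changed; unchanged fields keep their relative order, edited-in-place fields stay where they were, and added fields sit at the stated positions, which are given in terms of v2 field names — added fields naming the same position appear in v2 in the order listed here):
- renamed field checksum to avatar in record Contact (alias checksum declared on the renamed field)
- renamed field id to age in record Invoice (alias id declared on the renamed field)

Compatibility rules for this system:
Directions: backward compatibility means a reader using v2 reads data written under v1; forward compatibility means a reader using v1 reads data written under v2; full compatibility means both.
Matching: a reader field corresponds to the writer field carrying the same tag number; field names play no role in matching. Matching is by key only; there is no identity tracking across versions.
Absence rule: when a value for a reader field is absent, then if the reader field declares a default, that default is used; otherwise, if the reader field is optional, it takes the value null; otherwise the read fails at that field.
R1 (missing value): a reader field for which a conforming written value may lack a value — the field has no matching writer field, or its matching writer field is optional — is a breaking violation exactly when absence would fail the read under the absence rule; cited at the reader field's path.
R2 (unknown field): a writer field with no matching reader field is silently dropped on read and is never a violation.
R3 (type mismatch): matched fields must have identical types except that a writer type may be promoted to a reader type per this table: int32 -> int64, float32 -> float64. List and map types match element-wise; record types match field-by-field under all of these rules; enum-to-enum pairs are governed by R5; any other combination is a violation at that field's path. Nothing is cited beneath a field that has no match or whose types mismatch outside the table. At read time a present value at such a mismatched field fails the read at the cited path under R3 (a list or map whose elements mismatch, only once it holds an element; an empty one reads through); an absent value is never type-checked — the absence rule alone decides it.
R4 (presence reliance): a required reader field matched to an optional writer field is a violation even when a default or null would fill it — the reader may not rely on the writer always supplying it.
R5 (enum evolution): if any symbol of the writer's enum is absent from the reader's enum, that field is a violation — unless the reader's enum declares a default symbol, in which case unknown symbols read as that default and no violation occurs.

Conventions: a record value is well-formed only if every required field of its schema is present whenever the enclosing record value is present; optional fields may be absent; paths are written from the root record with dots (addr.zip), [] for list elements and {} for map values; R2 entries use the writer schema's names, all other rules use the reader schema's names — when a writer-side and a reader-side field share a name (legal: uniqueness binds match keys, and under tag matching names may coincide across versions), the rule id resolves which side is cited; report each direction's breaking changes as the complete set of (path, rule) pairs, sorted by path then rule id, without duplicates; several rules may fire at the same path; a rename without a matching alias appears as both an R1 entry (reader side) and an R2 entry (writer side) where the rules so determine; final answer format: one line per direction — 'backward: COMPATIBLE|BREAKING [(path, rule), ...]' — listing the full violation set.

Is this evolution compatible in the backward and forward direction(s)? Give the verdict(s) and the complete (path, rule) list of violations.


each type pair in Invoice: writer, then reader
backward pass over Invoice, reader schema v2, writer schema v1:
  writer required, Color -> Color: reader severity maps from writer severity
  writer optional, Contact -> Contact: reader audit maps from writer audit
  writer required, bytes -> bytes: reader blob maps from writer blob
  writer optional, int64 -> int64: reader age maps from writer id
  writer required, int64 -> int64: reader attempts maps from writer attempts
  writer optional, string -> string: reader city maps from writer city
  writer optional, bytes -> bytes: reader audit.payload maps from writer audit.payload
  writer optional, bytes -> bytes: reader audit.avatar maps from writer audit.checksum
  => no violations; backward on Invoice: COMPATIBLE
forward pass over Invoice, reader schema v1, writer schema v2:
  writer required, Color -> Color: reader severity maps from writer severity
  writer optional, Contact -> Contact: reader audit maps from writer audit
  writer required, bytes -> bytes: reader blob maps from writer blob
  writer optional, int64 -> int64: reader id maps from writer age
  writer required, int64 -> int64: reader attempts maps from writer attempts
  writer optional, string -> string: reader city maps from writer city
  writer optional, bytes -> bytes: reader audit.payload maps from writer audit.payload
  writer optional, bytes -> bytes: reader audit.checksum maps from writer audit.avatar
  => no violations; forward on Invoice: COMPATIBLE

backward: COMPATIBLE []; forward: COMPATIBLE []


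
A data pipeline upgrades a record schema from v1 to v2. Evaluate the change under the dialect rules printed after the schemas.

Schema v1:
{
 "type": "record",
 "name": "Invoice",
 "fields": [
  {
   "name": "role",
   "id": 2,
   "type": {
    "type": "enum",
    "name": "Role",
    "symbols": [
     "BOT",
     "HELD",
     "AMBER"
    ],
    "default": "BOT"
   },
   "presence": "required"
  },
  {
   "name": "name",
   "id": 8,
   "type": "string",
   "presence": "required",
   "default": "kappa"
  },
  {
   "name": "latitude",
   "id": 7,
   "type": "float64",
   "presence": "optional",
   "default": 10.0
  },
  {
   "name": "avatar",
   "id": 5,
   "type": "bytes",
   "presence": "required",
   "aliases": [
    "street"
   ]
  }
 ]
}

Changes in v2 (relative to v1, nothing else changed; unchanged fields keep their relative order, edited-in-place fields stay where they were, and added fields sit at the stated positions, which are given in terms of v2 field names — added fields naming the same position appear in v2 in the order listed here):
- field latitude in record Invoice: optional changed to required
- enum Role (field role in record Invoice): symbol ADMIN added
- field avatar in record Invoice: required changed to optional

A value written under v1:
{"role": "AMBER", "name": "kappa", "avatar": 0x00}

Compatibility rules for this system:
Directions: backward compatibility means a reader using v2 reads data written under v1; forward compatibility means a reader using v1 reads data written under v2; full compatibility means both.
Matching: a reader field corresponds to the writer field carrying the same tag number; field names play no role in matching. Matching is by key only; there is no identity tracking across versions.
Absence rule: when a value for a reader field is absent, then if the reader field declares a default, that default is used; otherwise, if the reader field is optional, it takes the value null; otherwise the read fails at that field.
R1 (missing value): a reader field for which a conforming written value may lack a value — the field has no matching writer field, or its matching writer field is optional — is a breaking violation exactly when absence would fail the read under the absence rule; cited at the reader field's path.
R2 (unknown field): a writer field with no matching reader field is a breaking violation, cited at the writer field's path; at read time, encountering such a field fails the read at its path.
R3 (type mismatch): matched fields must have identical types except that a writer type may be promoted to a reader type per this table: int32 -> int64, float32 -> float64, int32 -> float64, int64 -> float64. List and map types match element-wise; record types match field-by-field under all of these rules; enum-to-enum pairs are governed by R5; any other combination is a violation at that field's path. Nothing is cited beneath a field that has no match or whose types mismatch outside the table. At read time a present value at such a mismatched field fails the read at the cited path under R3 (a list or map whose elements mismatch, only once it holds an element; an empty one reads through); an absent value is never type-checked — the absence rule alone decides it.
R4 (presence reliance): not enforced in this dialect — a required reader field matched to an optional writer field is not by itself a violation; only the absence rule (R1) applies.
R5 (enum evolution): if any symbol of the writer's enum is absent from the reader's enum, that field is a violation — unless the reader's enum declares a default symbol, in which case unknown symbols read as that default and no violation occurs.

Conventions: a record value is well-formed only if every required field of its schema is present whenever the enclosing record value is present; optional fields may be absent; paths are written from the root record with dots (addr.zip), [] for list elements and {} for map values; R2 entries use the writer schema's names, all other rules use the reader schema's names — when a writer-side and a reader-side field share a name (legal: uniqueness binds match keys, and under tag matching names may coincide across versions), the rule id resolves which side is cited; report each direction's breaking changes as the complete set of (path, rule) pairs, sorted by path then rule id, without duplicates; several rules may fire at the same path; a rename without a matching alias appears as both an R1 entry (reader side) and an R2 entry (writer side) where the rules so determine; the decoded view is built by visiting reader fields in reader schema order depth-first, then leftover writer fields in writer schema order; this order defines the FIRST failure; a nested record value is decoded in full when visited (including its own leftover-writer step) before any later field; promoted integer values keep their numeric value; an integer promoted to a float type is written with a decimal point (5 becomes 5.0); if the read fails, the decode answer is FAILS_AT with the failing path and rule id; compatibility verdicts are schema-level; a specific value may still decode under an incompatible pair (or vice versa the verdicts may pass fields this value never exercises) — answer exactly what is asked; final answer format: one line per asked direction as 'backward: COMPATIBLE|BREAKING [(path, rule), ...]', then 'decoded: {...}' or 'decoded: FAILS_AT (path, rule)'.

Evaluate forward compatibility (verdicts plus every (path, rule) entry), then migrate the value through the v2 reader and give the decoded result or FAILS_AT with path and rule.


the writer's type comes first in each Invoice pair
forward analysis of Invoice with v1 as reader and v2 as writer:
  writer required, Role -> Role: reader role maps from writer role
  writer required, string -> string: reader name maps from writer name
  writer required, float64 -> float64: reader latitude maps from writer latitude
  writer optional, bytes -> bytes: reader avatar maps from writer avatar
  violation R1 at avatar
  => forward: BREAKING (1)
decode (reader v2):
  role := "AMBER"
  name := "kappa"
  latitude := 10.0 (missing; default applied)
  avatar := 0x00
  => decoded: {"role": "AMBER", "name": "kappa", "latitude": 10.0, "avatar": 0x00}
ruling out the remaining Invoice differences:
  field latitude in record Invoice: optional changed to required -> inert for the asked Invoice verdict: nothing fires
  enum Role (field role in record Invoice): symbol ADMIN added -> inert for the asked Invoice verdict: nothing fires

forward: BREAKING [(avatar, R1)]; decoded: {"role": "AMBER", "name": "kappa", "latitude": 10.0, "avatar": 0x00}


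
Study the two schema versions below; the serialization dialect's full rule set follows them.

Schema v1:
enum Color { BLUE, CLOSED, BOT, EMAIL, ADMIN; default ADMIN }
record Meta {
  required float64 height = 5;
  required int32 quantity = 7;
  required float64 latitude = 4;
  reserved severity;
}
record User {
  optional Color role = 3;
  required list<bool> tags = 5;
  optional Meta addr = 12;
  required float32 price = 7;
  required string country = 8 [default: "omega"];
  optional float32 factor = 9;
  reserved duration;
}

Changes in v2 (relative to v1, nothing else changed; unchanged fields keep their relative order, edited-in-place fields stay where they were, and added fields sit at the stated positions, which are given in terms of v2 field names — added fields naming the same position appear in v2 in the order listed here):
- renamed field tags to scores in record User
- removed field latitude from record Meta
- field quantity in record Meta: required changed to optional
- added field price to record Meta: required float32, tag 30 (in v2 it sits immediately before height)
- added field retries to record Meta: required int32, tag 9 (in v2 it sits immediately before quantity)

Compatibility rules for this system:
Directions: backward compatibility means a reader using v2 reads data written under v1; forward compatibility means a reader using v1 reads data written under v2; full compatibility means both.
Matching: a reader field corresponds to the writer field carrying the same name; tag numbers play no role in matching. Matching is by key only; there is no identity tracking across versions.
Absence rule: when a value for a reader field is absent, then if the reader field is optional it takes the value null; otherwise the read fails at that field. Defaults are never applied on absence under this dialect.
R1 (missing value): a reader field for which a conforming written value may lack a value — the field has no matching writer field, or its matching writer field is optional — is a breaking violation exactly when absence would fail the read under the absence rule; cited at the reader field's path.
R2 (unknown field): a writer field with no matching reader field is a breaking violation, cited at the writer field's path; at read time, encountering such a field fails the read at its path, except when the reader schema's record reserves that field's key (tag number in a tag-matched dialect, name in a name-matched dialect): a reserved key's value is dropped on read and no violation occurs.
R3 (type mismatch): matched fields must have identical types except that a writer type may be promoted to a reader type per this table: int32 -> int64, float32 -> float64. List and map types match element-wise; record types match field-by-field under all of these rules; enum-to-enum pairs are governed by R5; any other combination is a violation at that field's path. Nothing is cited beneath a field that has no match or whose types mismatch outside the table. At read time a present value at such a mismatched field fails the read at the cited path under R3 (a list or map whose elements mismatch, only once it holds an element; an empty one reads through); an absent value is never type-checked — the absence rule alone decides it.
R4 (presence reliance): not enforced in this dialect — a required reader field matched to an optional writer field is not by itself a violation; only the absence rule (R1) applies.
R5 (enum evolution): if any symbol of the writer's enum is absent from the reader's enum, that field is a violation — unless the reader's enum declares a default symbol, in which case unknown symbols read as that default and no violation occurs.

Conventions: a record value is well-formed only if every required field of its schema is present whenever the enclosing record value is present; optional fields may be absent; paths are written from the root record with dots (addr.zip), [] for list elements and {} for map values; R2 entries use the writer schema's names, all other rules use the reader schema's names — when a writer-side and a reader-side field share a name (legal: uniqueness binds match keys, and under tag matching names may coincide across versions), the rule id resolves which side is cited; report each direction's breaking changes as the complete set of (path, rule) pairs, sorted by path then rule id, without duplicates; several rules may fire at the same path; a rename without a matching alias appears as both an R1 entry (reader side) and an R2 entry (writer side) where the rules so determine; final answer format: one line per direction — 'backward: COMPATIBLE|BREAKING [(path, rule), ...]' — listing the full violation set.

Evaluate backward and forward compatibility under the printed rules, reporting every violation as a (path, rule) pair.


arrows below run writer -> reader for User
backward for User (reader v2, writer v1):
  Color -> Color, writer optional: role aligns to role
  scores has no writer counterpart
  Meta -> Meta, writer optional: addr aligns to addr
  float32 -> float32, writer required: price aligns to price
  string -> string, writer required: country aligns to country
  float32 -> float32, writer optional: factor aligns to factor
  writer field tags has no reader counterpart
  addr.price has no writer counterpart
  float64 -> float64, writer required: addr.height aligns to addr.height
  addr.retries has no writer counterpart
  int32 -> int32, writer required: addr.quantity aligns to addr.quantity
  writer field addr.latitude has no reader counterpart
  violation R2 at addr.latitude
  violation R1 at addr.price
  violation R1 at addr.retries
  violation R1 at scores
  violation R2 at tags
  => backward verdict for User: BREAKING, 5 violation(s)
forward for User (reader v1, writer v2):
  Color -> Color, writer optional: role aligns to role
  tags has no writer counterpart
  Meta -> Meta, writer optional: addr aligns to addr
  float32 -> float32, writer required: price aligns to price
  string -> string, writer required: country aligns to country
  float32 -> float32, writer optional: factor aligns to factor
  writer field scores has no reader counterpart
  float64 -> float64, writer required: addr.height aligns to addr.height
  int32 -> int32, writer optional: addr.quantity aligns to addr.quantity
  addr.latitude has no writer counterpart
  writer field addr.price has no reader counterpart
  writer field addr.retries has no reader counterpart
  violation R1 at addr.latitude
  violation R2 at addr.price
  violation R1 at addr.quantity
  violation R2 at addr.retries
  violation R2 at scores
  violation R1 at tags
  => forward verdict for User: BREAKING, 6 violation(s)

backward: BREAKING [(addr.latitude, R2), (addr.price, R1), (addr.retries, R1), (scores, R1), (tags, R2)]; forward: BREAKING [(addr.latitude, R1), (addr.price, R2), (addr.quantity, R1), (addr.retries, R2), (scores, R2), (tags, R1)]


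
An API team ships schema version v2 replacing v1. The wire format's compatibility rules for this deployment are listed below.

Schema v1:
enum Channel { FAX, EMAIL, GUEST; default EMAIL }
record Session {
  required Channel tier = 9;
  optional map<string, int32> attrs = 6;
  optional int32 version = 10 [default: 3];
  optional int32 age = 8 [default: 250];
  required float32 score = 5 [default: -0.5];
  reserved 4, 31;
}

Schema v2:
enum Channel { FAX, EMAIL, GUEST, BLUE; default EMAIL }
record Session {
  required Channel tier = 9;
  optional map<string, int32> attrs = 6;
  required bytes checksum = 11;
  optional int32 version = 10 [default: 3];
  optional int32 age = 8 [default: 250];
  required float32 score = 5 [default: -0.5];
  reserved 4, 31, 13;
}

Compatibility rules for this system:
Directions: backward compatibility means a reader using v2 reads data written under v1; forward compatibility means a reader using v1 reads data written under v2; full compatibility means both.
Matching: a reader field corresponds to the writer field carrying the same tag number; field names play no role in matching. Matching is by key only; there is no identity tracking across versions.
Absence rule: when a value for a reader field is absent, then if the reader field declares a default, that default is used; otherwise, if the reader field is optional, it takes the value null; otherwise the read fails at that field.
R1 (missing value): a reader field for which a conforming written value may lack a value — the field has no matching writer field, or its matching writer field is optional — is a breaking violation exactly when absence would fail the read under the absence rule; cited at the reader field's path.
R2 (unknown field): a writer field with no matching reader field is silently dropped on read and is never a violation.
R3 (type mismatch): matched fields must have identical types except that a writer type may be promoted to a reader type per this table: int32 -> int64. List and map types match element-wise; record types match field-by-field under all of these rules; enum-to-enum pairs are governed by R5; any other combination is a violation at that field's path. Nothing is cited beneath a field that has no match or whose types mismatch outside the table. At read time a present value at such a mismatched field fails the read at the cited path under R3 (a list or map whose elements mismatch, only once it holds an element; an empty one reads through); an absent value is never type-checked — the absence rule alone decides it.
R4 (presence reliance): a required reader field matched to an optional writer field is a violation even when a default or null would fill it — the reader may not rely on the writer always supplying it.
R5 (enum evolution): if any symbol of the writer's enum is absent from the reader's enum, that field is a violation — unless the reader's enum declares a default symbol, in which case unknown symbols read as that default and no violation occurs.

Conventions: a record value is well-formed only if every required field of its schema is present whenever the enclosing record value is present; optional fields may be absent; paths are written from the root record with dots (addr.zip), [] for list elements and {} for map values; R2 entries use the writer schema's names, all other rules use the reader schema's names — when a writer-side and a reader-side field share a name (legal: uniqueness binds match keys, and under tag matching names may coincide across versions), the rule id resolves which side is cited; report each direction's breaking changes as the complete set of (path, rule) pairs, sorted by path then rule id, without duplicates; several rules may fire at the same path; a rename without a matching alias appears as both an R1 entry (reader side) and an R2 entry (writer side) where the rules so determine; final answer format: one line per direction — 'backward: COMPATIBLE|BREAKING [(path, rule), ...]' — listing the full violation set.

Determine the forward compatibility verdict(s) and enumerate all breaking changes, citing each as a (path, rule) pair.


in Session below, arrows point writer -> reader
forward on Session — v1 reading data written by v2:
  tier: paired with writer tier (Channel -> Channel; writer required)
  attrs: paired with writer attrs (map<string, int32> -> map<string, int32>; writer optional)
  version: paired with writer version (int32 -> int32; writer optional)
  age: paired with writer age (int32 -> int32; writer optional)
  score: paired with writer score (float32 -> float32; writer required)
  writer field checksum has no reader counterpart
  nothing fires on Session: forward is COMPATIBLE
the other Session changes do not affect what is asked:
  added field checksum to record Session: required bytes, tag 11 (in v2 it sits immediately before version) -> matters only for Session's backward compatibility — outside the asked direction
  enum Channel (field tier in record Session): symbol BLUE added -> no rule fires on it in Session's dialect; the asked verdict holds

forward: COMPATIBLE []
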